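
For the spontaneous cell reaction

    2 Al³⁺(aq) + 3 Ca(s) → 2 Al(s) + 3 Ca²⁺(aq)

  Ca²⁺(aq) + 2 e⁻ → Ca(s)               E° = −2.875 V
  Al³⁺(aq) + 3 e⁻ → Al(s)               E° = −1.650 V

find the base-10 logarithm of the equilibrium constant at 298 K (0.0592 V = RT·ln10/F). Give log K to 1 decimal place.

The Al³⁺/Al couple is reduced (cathode); E°cell = −1.650 − (−2.875) = +1.225 V with n = 6.
At equilibrium E = 0, so log K = nE°cell / 0.0592 = (6)(+1.225) / 0.0592 = 124.2.

log K = 124.2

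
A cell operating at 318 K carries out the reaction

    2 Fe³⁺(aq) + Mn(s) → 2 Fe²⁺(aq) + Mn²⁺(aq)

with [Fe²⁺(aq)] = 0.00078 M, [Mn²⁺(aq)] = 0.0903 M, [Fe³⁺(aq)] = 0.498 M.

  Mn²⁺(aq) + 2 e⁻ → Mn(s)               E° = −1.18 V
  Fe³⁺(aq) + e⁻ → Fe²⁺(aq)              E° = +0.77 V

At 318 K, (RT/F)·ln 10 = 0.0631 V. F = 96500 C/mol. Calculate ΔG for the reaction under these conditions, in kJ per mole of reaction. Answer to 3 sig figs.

The standard cell potential is +0.77 − (−1.18) = +1.95 V, with n = 2 electrons in the balanced equation.
The reaction quotient is ([Fe²⁺(aq)]^2·[Mn²⁺(aq)]) / [Fe³⁺(aq)]^2 = 2.22×10^−7; by Nernst, E = +1.95 − (0.0631/2)(−6.655) = +2.1600 V.
Then ΔG = −nFE = −2 × 96500 × +2.1600 J/mol = −417 kJ/mol.

−417 kJ/mol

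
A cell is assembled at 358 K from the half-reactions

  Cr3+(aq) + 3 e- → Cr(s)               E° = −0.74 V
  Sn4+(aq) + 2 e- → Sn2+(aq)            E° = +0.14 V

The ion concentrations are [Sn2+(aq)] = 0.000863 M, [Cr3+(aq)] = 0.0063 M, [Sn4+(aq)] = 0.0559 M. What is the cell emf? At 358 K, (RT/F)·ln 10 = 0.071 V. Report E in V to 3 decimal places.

+0.996 V

Since E°(Sn⁴⁺/Sn²⁺) > E°(Cr³⁺/Cr), Sn⁴⁺/Sn²⁺ serves as the cathode.
The standard potential is +0.14 − (−0.74) = +0.88 V and the balanced reaction transfers n = 6 electrons.
For the overall reaction 3 Sn4+(aq) + 2 Cr(s) → 3 Sn2+(aq) + 2 Cr3+(aq), Q = ([Sn2+(aq)]^3·[Cr3+(aq)]^2) / [Sn4+(aq)]^3 = 1.46×10^−10, giving log Q = −9.836.
Applying E = E° − (RT ln10/nF)·log Q gives +0.88 − (0.071/6)(−9.836) = +0.996 V.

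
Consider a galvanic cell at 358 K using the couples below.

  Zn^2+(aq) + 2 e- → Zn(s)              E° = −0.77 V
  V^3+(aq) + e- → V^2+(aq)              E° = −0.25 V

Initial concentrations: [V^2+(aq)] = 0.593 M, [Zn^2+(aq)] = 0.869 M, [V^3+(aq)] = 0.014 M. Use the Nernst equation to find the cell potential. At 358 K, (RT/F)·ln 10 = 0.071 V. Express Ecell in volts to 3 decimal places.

The V³⁺/V²⁺ couple has the more positive E°, so it is the cathode; Zn²⁺/Zn is the anode.
E°cell = E°cat − E°an = −0.25 − (−0.77) = +0.52 V; n = 2.
For the overall reaction 2 V^3+(aq) + Zn(s) → 2 V^2+(aq) + Zn^2+(aq), Q = ([V^2+(aq)]^2·[Zn^2+(aq)]) / [V^3+(aq)]^2 = 1.56×10^3, giving log Q = 3.193.
E = E° − (0.071/n)·log Q = +0.52 − (0.071/2)(3.193) = +0.407 V.

+0.407 V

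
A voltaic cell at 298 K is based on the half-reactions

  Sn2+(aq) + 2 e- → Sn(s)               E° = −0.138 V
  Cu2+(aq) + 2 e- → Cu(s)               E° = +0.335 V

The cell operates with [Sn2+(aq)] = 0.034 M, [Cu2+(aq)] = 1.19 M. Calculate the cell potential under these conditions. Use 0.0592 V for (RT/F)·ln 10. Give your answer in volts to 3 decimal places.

+0.519 V

Since E°(Cu²⁺/Cu) > E°(Sn²⁺/Sn), Cu²⁺/Cu serves as the cathode.
E°cell = +0.335 − (−0.138) = +0.473 V, with n = 2 electrons transferred.
For the overall reaction Cu2+(aq) + Sn(s) → Cu(s) + Sn2+(aq), Q = [Sn2+(aq)] / [Cu2+(aq)] = 0.0286, giving log Q = −1.544.
Applying E = E° − (RT ln10/nF)·log Q gives +0.473 − (0.0592/2)(−1.544) = +0.519 V.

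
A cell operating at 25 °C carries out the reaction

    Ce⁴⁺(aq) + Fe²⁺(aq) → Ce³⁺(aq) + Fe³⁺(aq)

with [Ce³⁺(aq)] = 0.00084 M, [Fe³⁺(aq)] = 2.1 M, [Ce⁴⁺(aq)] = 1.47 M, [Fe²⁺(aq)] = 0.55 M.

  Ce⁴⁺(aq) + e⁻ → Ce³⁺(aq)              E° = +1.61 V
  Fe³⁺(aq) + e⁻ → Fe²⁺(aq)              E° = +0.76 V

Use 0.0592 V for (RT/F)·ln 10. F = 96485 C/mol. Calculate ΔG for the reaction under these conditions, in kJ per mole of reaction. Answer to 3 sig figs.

E°cell = +1.61 − (+0.76) = +0.85 V; the balanced reaction transfers n = 1 electron.
The reaction quotient is ([Ce³⁺(aq)]·[Fe³⁺(aq)]) / ([Ce⁴⁺(aq)]·[Fe²⁺(aq)]) = 0.00218; by Nernst, E = +0.85 − (0.0592/1)(−2.661) = +1.0075 V.
Finally ΔG = −nFE = −(1)(96485 C/mol)(+1.0075 V) = −97.2 kJ/mol.

−97.2 kJ/mol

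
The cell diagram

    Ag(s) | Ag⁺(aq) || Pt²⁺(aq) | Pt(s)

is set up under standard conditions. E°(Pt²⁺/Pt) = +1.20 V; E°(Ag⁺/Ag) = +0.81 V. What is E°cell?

By convention the left-hand electrode in cell notation is the anode (oxidation) and the right-hand electrode is the cathode (reduction).
E°cell = E°(right) − E°(left) = +1.20 − (+0.81) = +0.39 V.

+0.39 V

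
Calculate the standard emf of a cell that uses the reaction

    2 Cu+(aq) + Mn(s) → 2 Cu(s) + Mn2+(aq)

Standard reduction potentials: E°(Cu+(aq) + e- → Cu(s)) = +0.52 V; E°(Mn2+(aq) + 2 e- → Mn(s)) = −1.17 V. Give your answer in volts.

Cu+(aq) gains electrons, so the Cu⁺/Cu couple is the cathode; the Mn²⁺/Mn couple is the anode.
E°cell = E°(cathode) − E°(anode) = +0.52 − (−1.17) = +1.69 V.
The positive value indicates the reaction is spontaneous as written.

+1.69 V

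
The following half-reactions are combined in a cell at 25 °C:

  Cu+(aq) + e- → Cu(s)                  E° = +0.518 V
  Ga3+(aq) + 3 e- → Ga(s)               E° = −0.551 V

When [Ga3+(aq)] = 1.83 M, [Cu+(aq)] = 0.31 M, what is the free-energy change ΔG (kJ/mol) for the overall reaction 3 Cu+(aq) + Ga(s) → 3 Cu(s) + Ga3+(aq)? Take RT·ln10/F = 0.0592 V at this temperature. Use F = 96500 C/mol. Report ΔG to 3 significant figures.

With Cu⁺/Cu reduced at the cathode, E°cell = +0.518 − (−0.551) = +1.069 V and n = 3.
The reaction quotient is [Ga3+(aq)] / [Cu+(aq)]^3 = 61.4; by Nernst, E = +1.069 − (0.0592/3)(1.788) = +1.0337 V.
Then ΔG = −nFE = −3 × 96500 × +1.0337 J/mol = −299 kJ/mol.

−299 kJ/mol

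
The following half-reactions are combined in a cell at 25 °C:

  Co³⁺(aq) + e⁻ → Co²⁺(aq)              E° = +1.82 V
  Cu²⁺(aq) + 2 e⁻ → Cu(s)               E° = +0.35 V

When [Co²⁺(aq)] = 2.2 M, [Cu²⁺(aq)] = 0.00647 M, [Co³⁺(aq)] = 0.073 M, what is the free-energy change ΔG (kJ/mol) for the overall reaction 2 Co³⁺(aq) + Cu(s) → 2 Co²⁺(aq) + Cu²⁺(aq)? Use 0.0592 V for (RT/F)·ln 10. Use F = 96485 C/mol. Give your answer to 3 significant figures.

−279 kJ/mol

E°cell = +1.82 − (+0.35) = +1.47 V; the balanced reaction transfers n = 2 electrons.
The reaction quotient is ([Co²⁺(aq)]^2·[Cu²⁺(aq)]) / [Co³⁺(aq)]^2 = 5.88; by Nernst, E = +1.47 − (0.0592/2)(0.769) = +1.4472 V.
Finally ΔG = −nFE = −(2)(96485 C/mol)(+1.4472 V) = −279 kJ/mol.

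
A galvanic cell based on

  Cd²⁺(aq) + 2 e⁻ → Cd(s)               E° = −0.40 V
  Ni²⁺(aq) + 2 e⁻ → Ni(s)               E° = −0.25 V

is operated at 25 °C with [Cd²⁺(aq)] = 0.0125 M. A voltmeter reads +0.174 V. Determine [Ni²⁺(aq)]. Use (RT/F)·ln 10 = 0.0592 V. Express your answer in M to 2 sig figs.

0.081 M

With Ni²⁺/Ni at the cathode and Cd²⁺/Cd at the anode, E°cell = −0.25 − (−0.40) = +0.15 V (n = 2).
Since E = E° − (0.0592/n)·log Q, log Q = n(E° − E)/0.0592 = −0.811.
The balanced reaction is Ni²⁺(aq) + Cd(s) → Ni(s) + Cd²⁺(aq), so Q = [Cd²⁺(aq)] / [Ni²⁺(aq)].
Solving for the unknown gives log [Ni²⁺(aq)] = −1.092, so [Ni²⁺(aq)] ≈ 0.081 M.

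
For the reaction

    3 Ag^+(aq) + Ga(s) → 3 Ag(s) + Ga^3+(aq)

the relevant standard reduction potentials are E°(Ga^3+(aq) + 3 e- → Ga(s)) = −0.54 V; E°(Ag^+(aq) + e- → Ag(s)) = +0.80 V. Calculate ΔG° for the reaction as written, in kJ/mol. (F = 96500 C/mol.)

In the reaction as written Ag^+(aq) is reduced, so the Ag⁺/Ag couple is the cathode and Ga³⁺/Ga is the anode.
E°cell = +0.80 − (−0.54) = +1.34 V; balancing electrons gives n = 3.
ΔG° = −nFE°cell = −(3)(96500)(+1.34) J/mol = −388 kJ/mol.

−388 kJ/mol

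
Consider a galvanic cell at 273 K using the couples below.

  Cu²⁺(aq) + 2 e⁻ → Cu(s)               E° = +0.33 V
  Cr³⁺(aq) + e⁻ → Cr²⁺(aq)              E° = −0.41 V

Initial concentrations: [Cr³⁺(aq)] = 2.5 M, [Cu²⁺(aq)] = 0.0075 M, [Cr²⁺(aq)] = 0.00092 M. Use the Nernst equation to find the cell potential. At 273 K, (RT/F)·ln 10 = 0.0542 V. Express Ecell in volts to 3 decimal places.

The Cu²⁺/Cu couple has the more positive E°, so it is the cathode; Cr³⁺/Cr²⁺ is the anode.
The standard potential is +0.33 − (−0.41) = +0.74 V and the balanced reaction transfers n = 2 electrons.
Balancing gives Cu²⁺(aq) + 2 Cr²⁺(aq) → Cu(s) + 2 Cr³⁺(aq); hence Q = [Cr³⁺(aq)]^2 / ([Cu²⁺(aq)]·[Cr²⁺(aq)]^2) = 9.85×10^8 (log Q = 8.993).
Applying E = E° − (RT ln10/nF)·log Q gives +0.74 − (0.0542/2)(8.993) = +0.496 V.

+0.496 V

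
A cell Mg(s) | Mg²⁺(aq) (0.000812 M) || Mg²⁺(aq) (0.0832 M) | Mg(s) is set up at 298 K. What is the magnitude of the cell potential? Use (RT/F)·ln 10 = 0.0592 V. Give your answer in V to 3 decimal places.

0.060 V

For a concentration cell E°cell = 0, since both electrodes use the same couple.
The compartment with the higher Mg²⁺(aq) concentration (0.0832 M) acts as the cathode; ions are reduced there and produced at the dilute (0.000812 M) anode.
With n = 2, Ecell = −(0.0592/2)·log([dilute]/[conc]) = −(0.0592/2)·log(0.000812/0.0832) = +0.060 V.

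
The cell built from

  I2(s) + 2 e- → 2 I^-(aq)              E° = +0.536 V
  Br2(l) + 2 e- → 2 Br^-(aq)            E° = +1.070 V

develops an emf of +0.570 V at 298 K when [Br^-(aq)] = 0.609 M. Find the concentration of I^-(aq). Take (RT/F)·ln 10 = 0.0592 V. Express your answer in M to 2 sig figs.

2.5 M

With Br₂/Br⁻ at the cathode and I₂/I⁻ at the anode, E°cell = +1.070 − (+0.536) = +0.534 V (n = 2).
From the Nernst equation, log Q = n(E° − E)/0.0592 = 2·(+0.534 − (+0.570))/0.0592 = −1.216.
For Br2(l) + 2 I^-(aq) → 2 Br^-(aq) + I2(s), the reaction quotient is Q = [Br^-(aq)]^2 / [I^-(aq)]^2.
Isolating [I^-(aq)] in Q = 10^{−1.216} yields log [I^-(aq)] = 0.393, i.e. 2.5 M.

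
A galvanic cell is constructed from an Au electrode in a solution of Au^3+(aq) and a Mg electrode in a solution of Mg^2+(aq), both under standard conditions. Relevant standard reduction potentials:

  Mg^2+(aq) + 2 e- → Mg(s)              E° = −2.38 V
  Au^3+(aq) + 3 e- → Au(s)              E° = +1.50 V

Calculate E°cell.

Of the two couples in this cell, the one with the more positive reduction potential is reduced at the cathode: here that is Au³⁺/Au (+1.50 V); Mg²⁺/Mg (−2.38 V) is the anode.
E°cell = E°(cathode) − E°(anode) = +1.50 − (−2.38) = +3.88 V.

+3.88 V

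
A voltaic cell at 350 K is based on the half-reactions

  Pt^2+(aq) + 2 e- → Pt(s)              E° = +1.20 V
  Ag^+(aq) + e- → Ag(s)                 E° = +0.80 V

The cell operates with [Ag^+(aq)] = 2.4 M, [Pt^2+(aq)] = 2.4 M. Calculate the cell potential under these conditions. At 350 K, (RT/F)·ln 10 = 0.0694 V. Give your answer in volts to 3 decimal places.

+0.387 V

The Pt²⁺/Pt couple has the more positive E°, so it is the cathode; Ag⁺/Ag is the anode.
E°cell = E°cat − E°an = +1.20 − (+0.80) = +0.40 V; n = 2.
The balanced reaction is Pt^2+(aq) + 2 Ag(s) → Pt(s) + 2 Ag^+(aq), so Q = [Ag^+(aq)]^2 / [Pt^2+(aq)] = 2.4 and log Q = 0.380.
By the Nernst equation, E = +0.40 − (0.0694/2)·(0.380) = +0.387 V.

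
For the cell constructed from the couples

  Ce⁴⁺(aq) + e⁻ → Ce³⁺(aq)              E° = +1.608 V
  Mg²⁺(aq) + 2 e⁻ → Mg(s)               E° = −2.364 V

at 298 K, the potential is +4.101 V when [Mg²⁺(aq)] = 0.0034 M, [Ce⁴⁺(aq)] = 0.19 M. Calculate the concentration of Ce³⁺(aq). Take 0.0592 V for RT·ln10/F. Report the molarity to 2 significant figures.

0.022 M

Ce⁴⁺/Ce³⁺ is the cathode (higher E°); E°cell = +1.608 − (−2.364) = +3.972 V with n = 2.
From the Nernst equation, log Q = n(E° − E)/0.0592 = 2·(+3.972 − (+4.101))/0.0592 = −4.358.
The balanced reaction is 2 Ce⁴⁺(aq) + Mg(s) → 2 Ce³⁺(aq) + Mg²⁺(aq), so Q = ([Ce³⁺(aq)]^2·[Mg²⁺(aq)]) / [Ce⁴⁺(aq)]^2.
Substituting the known concentrations and solving, log [Ce³⁺(aq)] = −1.666 and [Ce³⁺(aq)] = 0.022 M.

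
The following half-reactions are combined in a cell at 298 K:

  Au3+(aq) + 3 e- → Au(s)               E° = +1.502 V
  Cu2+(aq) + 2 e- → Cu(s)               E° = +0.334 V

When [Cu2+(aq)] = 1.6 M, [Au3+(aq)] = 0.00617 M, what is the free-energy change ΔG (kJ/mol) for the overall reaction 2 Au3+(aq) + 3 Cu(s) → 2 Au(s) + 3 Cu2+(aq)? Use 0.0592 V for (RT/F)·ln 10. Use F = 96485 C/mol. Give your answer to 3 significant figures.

With Au³⁺/Au reduced at the cathode, E°cell = +1.502 − (+0.334) = +1.168 V and n = 6.
Here Q = [Cu2+(aq)]^3 / [Au3+(aq)]^2 = 1.08×10^5 (log Q = 5.032), giving E = +1.168 − (0.0592/6)·(5.032) = +1.1184 V.
ΔG = −nFE = −(6)(96485)(+1.1184) J/mol = −647 kJ/mol.

−647 kJ/mol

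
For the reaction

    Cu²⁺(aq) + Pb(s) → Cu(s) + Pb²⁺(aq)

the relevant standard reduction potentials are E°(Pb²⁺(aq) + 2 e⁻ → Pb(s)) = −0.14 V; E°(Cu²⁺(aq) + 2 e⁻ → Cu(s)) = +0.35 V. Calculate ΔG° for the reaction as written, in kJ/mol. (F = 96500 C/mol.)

In the reaction as written Cu²⁺(aq) is reduced, so the Cu²⁺/Cu couple is the cathode and Pb²⁺/Pb is the anode.
E°cell = +0.35 − (−0.14) = +0.49 V; balancing electrons gives n = 2.
ΔG° = −nFE°cell = −(2)(96500)(+0.49) J/mol = −94.6 kJ/mol.

−94.6 kJ/mol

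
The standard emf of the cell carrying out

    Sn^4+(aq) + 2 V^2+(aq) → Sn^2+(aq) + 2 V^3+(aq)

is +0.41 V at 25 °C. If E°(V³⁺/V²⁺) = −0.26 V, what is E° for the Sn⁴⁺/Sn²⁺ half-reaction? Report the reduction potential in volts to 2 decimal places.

In the reaction as written the Sn⁴⁺/Sn²⁺ couple is reduced (cathode) and V³⁺/V²⁺ is oxidized (anode), so E°cell = E°(Sn⁴⁺/Sn²⁺) − E°(V³⁺/V²⁺).
E°(Sn⁴⁺/Sn²⁺) = E°cell + E°(anode) = +0.41 + (−0.26) = +0.15 V.

+0.15 V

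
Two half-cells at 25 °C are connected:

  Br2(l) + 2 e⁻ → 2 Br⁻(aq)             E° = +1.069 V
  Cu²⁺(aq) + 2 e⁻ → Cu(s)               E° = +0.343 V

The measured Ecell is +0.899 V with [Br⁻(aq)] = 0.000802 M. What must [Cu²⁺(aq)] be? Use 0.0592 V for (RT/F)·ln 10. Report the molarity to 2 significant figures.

The Br₂/Br⁻ couple has the larger reduction potential, so it is the cathode: E°cell = +1.069 − (+0.343) = +0.726 V and n = 2.
Rearranging E = E° − (0.0592/n)·log Q gives log Q = 2(+0.726 − (+0.899))/0.0592 = −5.845.
For Br2(l) + Cu(s) → 2 Br⁻(aq) + Cu²⁺(aq), the reaction quotient is Q = [Br⁻(aq)]^2·[Cu²⁺(aq)].
Isolating [Cu²⁺(aq)] in Q = 10^{−5.845} yields log [Cu²⁺(aq)] = 0.347, i.e. 2.2 M.

2.2 M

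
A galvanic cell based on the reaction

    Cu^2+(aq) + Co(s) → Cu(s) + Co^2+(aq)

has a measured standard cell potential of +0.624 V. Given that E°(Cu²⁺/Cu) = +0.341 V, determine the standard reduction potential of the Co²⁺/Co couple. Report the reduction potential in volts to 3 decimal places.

−0.283 V

In the reaction as written the Cu²⁺/Cu couple is reduced (cathode) and Co²⁺/Co is oxidized (anode), so E°cell = E°(Cu²⁺/Cu) − E°(Co²⁺/Co).
E°(Co²⁺/Co) = E°(cathode) − E°cell = +0.341 − (+0.624) = −0.283 V.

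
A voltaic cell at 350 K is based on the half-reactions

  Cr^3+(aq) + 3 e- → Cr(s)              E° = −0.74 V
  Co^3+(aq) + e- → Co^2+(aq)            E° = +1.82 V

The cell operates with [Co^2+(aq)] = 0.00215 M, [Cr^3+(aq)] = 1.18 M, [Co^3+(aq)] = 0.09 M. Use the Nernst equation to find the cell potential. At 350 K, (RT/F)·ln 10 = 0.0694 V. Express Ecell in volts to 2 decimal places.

The Co³⁺/Co²⁺ couple has the more positive E°, so it is the cathode; Cr³⁺/Cr is the anode.
E°cell = E°cat − E°an = +1.82 − (−0.74) = +2.56 V; n = 3.
The balanced reaction is 3 Co^3+(aq) + Cr(s) → 3 Co^2+(aq) + Cr^3+(aq), so Q = ([Co^2+(aq)]^3·[Cr^3+(aq)]) / [Co^3+(aq)]^3 = 1.61×10^−5 and log Q = −4.794.
Applying E = E° − (RT ln10/nF)·log Q gives +2.56 − (0.0694/3)(−4.794) = +2.67 V.

+2.67 V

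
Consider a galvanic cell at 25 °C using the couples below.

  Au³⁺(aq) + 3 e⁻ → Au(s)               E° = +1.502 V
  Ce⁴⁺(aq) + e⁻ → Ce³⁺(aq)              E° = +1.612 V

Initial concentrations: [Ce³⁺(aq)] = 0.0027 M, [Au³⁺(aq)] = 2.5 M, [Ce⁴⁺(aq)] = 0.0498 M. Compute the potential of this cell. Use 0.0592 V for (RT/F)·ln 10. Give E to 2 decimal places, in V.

Since E°(Ce⁴⁺/Ce³⁺) > E°(Au³⁺/Au), Ce⁴⁺/Ce³⁺ serves as the cathode.
The standard potential is +1.612 − (+1.502) = +0.110 V and the balanced reaction transfers n = 3 electrons.
Balancing gives 3 Ce⁴⁺(aq) + Au(s) → 3 Ce³⁺(aq) + Au³⁺(aq); hence Q = ([Ce³⁺(aq)]^3·[Au³⁺(aq)]) / [Ce⁴⁺(aq)]^3 = 0.000398 (log Q = −3.400).
Applying E = E° − (RT ln10/nF)·log Q gives +0.110 − (0.0592/3)(−3.400) = +0.18 V.

+0.18 V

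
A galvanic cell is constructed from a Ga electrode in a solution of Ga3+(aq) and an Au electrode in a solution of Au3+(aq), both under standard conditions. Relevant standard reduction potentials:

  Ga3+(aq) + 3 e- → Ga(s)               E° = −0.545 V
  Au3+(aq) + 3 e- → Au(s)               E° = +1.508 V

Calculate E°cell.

Of the two couples in this cell, the one with the more positive reduction potential is reduced at the cathode: here that is Au³⁺/Au (+1.508 V); Ga³⁺/Ga (−0.545 V) is the anode.
E°cell = E°(cathode) − E°(anode) = +1.508 − (−0.545) = +2.053 V.

+2.053 V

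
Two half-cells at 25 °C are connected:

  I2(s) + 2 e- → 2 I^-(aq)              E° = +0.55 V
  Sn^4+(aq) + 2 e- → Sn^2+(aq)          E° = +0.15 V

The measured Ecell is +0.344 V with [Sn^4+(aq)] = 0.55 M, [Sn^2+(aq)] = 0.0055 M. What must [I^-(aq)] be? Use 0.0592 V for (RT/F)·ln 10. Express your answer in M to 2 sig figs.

The I₂/I⁻ couple has the larger reduction potential, so it is the cathode: E°cell = +0.55 − (+0.15) = +0.40 V and n = 2.
Rearranging E = E° − (0.0592/n)·log Q gives log Q = 2(+0.40 − (+0.344))/0.0592 = 1.892.
For I2(s) + Sn^2+(aq) → 2 I^-(aq) + Sn^4+(aq), the reaction quotient is Q = ([I^-(aq)]^2·[Sn^4+(aq)]) / [Sn^2+(aq)].
Isolating [I^-(aq)] in Q = 10^{1.892} yields log [I^-(aq)] = −0.054, i.e. 0.88 M.

0.88 M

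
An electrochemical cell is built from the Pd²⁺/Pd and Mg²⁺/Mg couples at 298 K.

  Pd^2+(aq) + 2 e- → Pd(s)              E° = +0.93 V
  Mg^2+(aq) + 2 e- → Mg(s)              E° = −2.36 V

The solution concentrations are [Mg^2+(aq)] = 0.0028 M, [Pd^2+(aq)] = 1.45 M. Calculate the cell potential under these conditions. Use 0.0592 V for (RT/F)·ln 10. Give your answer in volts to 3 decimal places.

+3.370 V

The Pd²⁺/Pd couple has the more positive E°, so it is the cathode; Mg²⁺/Mg is the anode.
The standard potential is +0.93 − (−2.36) = +3.29 V and the balanced reaction transfers n = 2 electrons.
Balancing gives Pd^2+(aq) + Mg(s) → Pd(s) + Mg^2+(aq); hence Q = [Mg^2+(aq)] / [Pd^2+(aq)] = 0.00193 (log Q = −2.714).
By the Nernst equation, E = +3.29 − (0.0592/2)·(−2.714) = +3.370 V.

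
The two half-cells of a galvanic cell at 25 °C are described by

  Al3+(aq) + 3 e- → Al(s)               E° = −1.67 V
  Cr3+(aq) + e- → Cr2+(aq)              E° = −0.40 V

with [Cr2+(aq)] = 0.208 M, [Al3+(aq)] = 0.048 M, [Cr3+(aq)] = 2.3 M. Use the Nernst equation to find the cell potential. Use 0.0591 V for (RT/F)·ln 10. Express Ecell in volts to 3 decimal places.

+1.358 V

Cr³⁺/Cr²⁺ is reduced (cathode, E° = −0.40 V) and Al³⁺/Al is oxidized (anode).
E°cell = −0.40 − (−1.67) = +1.27 V, with n = 3 electrons transferred.
The balanced reaction is 3 Cr3+(aq) + Al(s) → 3 Cr2+(aq) + Al3+(aq), so Q = ([Cr2+(aq)]^3·[Al3+(aq)]) / [Cr3+(aq)]^3 = 3.55×10^−5 and log Q = −4.450.
Applying E = E° − (RT ln10/nF)·log Q gives +1.27 − (0.0591/3)(−4.450) = +1.358 V.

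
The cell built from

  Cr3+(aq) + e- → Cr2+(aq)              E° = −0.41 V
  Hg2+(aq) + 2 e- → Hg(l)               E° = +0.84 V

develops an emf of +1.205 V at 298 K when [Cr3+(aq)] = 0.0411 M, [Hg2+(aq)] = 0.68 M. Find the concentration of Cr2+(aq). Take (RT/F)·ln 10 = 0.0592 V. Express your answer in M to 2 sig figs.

0.0087 M

Hg²⁺/Hg is the cathode (higher E°); E°cell = +0.84 − (−0.41) = +1.25 V with n = 2.
From the Nernst equation, log Q = n(E° − E)/0.0592 = 2·(+1.25 − (+1.205))/0.0592 = 1.520.
For Hg2+(aq) + 2 Cr2+(aq) → Hg(l) + 2 Cr3+(aq), the reaction quotient is Q = [Cr3+(aq)]^2 / ([Hg2+(aq)]·[Cr2+(aq)]^2).
Solving for the unknown gives log [Cr2+(aq)] = −2.062, so [Cr2+(aq)] ≈ 0.0087 M.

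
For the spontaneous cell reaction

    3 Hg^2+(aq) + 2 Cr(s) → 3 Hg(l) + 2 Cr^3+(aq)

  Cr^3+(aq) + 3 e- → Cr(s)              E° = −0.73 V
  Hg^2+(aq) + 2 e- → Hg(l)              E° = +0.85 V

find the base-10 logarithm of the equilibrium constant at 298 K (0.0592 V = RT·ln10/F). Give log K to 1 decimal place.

The Hg²⁺/Hg couple is reduced (cathode); E°cell = +0.85 − (−0.73) = +1.58 V with n = 6.
At equilibrium E = 0, so log K = nE°cell / 0.0592 = (6)(+1.58) / 0.0592 = 160.1.

log K = 160.1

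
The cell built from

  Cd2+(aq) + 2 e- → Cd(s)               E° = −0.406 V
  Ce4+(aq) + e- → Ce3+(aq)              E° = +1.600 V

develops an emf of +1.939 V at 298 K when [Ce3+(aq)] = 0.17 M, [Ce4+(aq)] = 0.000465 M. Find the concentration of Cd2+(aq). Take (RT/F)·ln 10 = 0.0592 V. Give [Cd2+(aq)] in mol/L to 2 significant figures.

Ce⁴⁺/Ce³⁺ is the cathode (higher E°); E°cell = +1.600 − (−0.406) = +2.006 V with n = 2.
Rearranging E = E° − (0.0592/n)·log Q gives log Q = 2(+2.006 − (+1.939))/0.0592 = 2.264.
The balanced reaction is 2 Ce4+(aq) + Cd(s) → 2 Ce3+(aq) + Cd2+(aq), so Q = ([Ce3+(aq)]^2·[Cd2+(aq)]) / [Ce4+(aq)]^2.
Solving for the unknown gives log [Cd2+(aq)] = −2.862, so [Cd2+(aq)] ≈ 0.0014 M.

0.0014 M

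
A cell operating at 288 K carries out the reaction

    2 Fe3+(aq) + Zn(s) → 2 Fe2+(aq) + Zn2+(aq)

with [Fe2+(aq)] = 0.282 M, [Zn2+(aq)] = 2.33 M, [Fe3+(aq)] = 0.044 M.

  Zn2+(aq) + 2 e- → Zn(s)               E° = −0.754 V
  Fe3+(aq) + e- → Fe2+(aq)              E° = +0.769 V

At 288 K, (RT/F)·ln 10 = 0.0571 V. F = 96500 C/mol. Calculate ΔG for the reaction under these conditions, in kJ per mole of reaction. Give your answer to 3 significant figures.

−283 kJ/mol

The standard cell potential is +0.769 − (−0.754) = +1.523 V, with n = 2 electrons in the balanced equation.
Q = ([Fe2+(aq)]^2·[Zn2+(aq)]) / [Fe3+(aq)]^2 = 95.7, so log Q = 1.981 and E = +1.523 − (0.0571/2)(1.981) = +1.4664 V.
ΔG = −nFE = −(2)(96500)(+1.4664) J/mol = −283 kJ/mol.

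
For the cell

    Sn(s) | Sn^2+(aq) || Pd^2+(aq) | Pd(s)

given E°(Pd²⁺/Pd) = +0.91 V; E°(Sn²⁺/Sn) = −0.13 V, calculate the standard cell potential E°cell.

By convention the left-hand electrode in cell notation is the anode (oxidation) and the right-hand electrode is the cathode (reduction).
E°cell = E°(right) − E°(left) = +0.91 − (−0.13) = +1.04 V.

+1.04 V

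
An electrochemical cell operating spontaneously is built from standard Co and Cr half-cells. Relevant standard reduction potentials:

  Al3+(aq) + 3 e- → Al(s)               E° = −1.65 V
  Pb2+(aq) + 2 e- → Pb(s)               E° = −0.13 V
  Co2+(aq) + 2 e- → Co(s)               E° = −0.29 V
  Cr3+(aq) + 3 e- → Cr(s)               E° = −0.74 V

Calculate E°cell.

The Co²⁺/Co couple has the higher E°, so Co ion is reduced (cathode) and Cr is oxidized (anode).
E°cell = E°(cathode) − E°(anode) = −0.29 − (−0.74) = +0.45 V.

+0.45 V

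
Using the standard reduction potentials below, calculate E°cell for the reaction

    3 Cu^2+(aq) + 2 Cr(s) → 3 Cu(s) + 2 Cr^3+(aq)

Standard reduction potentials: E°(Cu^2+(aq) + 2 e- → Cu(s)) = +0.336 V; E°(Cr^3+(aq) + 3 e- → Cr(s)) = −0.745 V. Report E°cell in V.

In the reaction as written, Cu^2+(aq) is reduced (cathode) and Cr^3+(aq) is produced by oxidation at the anode.
E°cell = E°(cathode) − E°(anode) = +0.336 − (−0.745) = +1.081 V.

+1.081 V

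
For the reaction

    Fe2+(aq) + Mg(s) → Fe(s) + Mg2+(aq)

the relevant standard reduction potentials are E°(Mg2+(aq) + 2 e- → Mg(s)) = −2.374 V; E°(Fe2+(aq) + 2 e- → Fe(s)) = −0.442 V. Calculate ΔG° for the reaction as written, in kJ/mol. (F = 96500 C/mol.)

−373 kJ/mol

In the reaction as written Fe2+(aq) is reduced, so the Fe²⁺/Fe couple is the cathode and Mg²⁺/Mg is the anode.
E°cell = −0.442 − (−2.374) = +1.932 V; balancing electrons gives n = 2.
ΔG° = −nFE°cell = −(2)(96500)(+1.932) J/mol = −373 kJ/mol.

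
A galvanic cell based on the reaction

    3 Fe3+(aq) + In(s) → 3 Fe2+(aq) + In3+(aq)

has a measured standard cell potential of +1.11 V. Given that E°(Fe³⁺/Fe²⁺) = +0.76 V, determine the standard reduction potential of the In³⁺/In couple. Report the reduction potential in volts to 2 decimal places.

In the reaction as written the Fe³⁺/Fe²⁺ couple is reduced (cathode) and In³⁺/In is oxidized (anode), so E°cell = E°(Fe³⁺/Fe²⁺) − E°(In³⁺/In).
E°(In³⁺/In) = E°(cathode) − E°cell = +0.76 − (+1.11) = −0.35 V.

−0.35 V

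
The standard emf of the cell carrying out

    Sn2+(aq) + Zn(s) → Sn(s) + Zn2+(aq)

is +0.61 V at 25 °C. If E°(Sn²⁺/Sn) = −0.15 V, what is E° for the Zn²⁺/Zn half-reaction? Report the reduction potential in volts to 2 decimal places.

In the reaction as written the Sn²⁺/Sn couple is reduced (cathode) and Zn²⁺/Zn is oxidized (anode), so E°cell = E°(Sn²⁺/Sn) − E°(Zn²⁺/Zn).
E°(Zn²⁺/Zn) = E°(cathode) − E°cell = −0.15 − (+0.61) = −0.76 V.

−0.76 V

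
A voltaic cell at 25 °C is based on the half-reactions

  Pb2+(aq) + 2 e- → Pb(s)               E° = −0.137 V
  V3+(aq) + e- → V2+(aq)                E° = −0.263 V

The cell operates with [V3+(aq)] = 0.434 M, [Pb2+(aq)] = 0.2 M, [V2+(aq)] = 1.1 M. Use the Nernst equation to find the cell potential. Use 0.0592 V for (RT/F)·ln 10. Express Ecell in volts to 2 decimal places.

+0.13 V

Pb²⁺/Pb is reduced (cathode, E° = −0.137 V) and V³⁺/V²⁺ is oxidized (anode).
E°cell = −0.137 − (−0.263) = +0.126 V, with n = 2 electrons transferred.
The balanced reaction is Pb2+(aq) + 2 V2+(aq) → Pb(s) + 2 V3+(aq), so Q = [V3+(aq)]^2 / ([Pb2+(aq)]·[V2+(aq)]^2) = 0.778 and log Q = −0.109.
By the Nernst equation, E = +0.126 − (0.0592/2)·(−0.109) = +0.13 V.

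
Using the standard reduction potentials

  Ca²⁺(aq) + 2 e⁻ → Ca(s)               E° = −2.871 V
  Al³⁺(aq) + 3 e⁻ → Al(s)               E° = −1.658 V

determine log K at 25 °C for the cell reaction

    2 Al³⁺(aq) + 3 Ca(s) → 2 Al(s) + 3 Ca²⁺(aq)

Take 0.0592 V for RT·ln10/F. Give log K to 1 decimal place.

log K = 122.9

The Al³⁺/Al couple is reduced (cathode); E°cell = −1.658 − (−2.871) = +1.213 V with n = 6.
At equilibrium E = 0, so log K = nE°cell / 0.0592 = (6)(+1.213) / 0.0592 = 122.9.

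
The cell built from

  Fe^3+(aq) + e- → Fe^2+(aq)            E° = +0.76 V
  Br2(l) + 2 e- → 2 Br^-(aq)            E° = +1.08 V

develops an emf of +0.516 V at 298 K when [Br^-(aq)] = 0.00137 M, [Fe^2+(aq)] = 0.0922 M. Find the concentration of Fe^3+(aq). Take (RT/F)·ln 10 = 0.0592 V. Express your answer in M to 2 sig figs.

Br₂/Br⁻ is the cathode (higher E°); E°cell = +1.08 − (+0.76) = +0.32 V with n = 2.
Since E = E° − (0.0592/n)·log Q, log Q = n(E° − E)/0.0592 = −6.622.
The balanced reaction is Br2(l) + 2 Fe^2+(aq) → 2 Br^-(aq) + 2 Fe^3+(aq), so Q = ([Br^-(aq)]^2·[Fe^3+(aq)]^2) / [Fe^2+(aq)]^2.
Substituting the known concentrations and solving, log [Fe^3+(aq)] = −1.483 and [Fe^3+(aq)] = 0.033 M.

0.033 M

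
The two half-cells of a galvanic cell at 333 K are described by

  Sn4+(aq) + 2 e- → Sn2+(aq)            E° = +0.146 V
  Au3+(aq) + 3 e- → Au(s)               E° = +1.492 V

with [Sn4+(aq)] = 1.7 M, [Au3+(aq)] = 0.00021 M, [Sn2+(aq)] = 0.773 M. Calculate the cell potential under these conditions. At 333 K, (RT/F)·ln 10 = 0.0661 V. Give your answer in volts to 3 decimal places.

+1.254 V

Au³⁺/Au is reduced (cathode, E° = +1.492 V) and Sn⁴⁺/Sn²⁺ is oxidized (anode).
E°cell = +1.492 − (+0.146) = +1.346 V, with n = 6 electrons transferred.
The balanced reaction is 2 Au3+(aq) + 3 Sn2+(aq) → 2 Au(s) + 3 Sn4+(aq), so Q = [Sn4+(aq)]^3 / ([Au3+(aq)]^2·[Sn2+(aq)]^3) = 2.41×10^8 and log Q = 8.382.
By the Nernst equation, E = +1.346 − (0.0661/6)·(8.382) = +1.254 V.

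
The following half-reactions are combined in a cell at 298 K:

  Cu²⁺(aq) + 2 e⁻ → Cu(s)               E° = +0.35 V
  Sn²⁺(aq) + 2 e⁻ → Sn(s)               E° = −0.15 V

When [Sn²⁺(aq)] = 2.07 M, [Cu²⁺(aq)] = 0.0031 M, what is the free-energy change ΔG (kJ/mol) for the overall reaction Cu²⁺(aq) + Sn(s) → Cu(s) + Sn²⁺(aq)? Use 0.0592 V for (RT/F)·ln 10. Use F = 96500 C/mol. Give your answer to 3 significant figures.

The standard cell potential is +0.35 − (−0.15) = +0.50 V, with n = 2 electrons in the balanced equation.
The reaction quotient is [Sn²⁺(aq)] / [Cu²⁺(aq)] = 668; by Nernst, E = +0.50 − (0.0592/2)(2.825) = +0.4164 V.
Finally ΔG = −nFE = −(2)(96500 C/mol)(+0.4164 V) = −80.4 kJ/mol.

−80.4 kJ/mol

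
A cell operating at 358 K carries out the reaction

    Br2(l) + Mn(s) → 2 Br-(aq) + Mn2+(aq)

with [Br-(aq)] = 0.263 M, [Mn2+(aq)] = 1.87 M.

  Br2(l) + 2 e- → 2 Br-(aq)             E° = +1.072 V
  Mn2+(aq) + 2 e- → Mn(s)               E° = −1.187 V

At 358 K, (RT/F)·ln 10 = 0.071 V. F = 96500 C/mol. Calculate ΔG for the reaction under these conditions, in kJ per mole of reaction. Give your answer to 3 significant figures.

−442 kJ/mol

E°cell = +1.072 − (−1.187) = +2.259 V; the balanced reaction transfers n = 2 electrons.
Here Q = [Br-(aq)]^2·[Mn2+(aq)] = 0.129 (log Q = −0.888), giving E = +2.259 − (0.071/2)·(−0.888) = +2.2905 V.
Then ΔG = −nFE = −2 × 96500 × +2.2905 J/mol = −442 kJ/mol.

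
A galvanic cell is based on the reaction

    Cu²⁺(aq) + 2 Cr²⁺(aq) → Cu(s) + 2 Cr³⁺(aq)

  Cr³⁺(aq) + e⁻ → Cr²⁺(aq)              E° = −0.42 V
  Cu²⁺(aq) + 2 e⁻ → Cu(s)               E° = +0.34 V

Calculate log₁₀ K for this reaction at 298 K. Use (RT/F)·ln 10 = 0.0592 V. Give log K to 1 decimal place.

The Cu²⁺/Cu couple is reduced (cathode); E°cell = +0.34 − (−0.42) = +0.76 V with n = 2.
At equilibrium E = 0, so log K = nE°cell / 0.0592 = (2)(+0.76) / 0.0592 = 25.7.

log K = 25.7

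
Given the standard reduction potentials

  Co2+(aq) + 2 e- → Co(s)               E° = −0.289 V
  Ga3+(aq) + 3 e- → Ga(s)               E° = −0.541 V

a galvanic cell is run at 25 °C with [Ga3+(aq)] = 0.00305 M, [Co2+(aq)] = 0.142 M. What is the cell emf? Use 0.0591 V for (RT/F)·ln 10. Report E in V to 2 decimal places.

The Co²⁺/Co couple has the more positive E°, so it is the cathode; Ga³⁺/Ga is the anode.
The standard potential is −0.289 − (−0.541) = +0.252 V and the balanced reaction transfers n = 6 electrons.
The balanced reaction is 3 Co2+(aq) + 2 Ga(s) → 3 Co(s) + 2 Ga3+(aq), so Q = [Ga3+(aq)]^2 / [Co2+(aq)]^3 = 0.00325 and log Q = −2.488.
E = E° − (0.0591/n)·log Q = +0.252 − (0.0591/6)(−2.488) = +0.28 V.

+0.28 V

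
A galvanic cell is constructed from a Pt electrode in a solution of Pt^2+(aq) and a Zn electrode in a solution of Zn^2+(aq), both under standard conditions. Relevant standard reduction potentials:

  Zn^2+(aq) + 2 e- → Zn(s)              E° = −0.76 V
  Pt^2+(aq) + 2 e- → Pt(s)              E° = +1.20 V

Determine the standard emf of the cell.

+1.96 V

The Pt²⁺/Pt couple has the higher E°, so Pt ion is reduced (cathode) and Zn is oxidized (anode).
E°cell = E°(cathode) − E°(anode) = +1.20 − (−0.76) = +1.96 V.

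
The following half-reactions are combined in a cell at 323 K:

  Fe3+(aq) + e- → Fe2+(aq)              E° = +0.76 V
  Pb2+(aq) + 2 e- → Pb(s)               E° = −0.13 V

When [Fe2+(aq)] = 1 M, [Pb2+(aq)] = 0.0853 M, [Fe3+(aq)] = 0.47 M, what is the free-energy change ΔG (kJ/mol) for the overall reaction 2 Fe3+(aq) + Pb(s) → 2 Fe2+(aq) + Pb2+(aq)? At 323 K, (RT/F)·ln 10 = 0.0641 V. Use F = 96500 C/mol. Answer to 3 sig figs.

−174 kJ/mol

With Fe³⁺/Fe²⁺ reduced at the cathode, E°cell = +0.76 − (−0.13) = +0.89 V and n = 2.
Here Q = ([Fe2+(aq)]^2·[Pb2+(aq)]) / [Fe3+(aq)]^2 = 0.386 (log Q = −0.413), giving E = +0.89 − (0.0641/2)·(−0.413) = +0.9032 V.
Then ΔG = −nFE = −2 × 96500 × +0.9032 J/mol = −174 kJ/mol.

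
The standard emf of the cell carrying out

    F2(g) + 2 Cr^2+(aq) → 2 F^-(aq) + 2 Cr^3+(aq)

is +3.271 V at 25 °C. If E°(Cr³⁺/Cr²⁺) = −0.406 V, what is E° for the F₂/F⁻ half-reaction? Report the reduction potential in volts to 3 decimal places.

In the reaction as written the F₂/F⁻ couple is reduced (cathode) and Cr³⁺/Cr²⁺ is oxidized (anode), so E°cell = E°(F₂/F⁻) − E°(Cr³⁺/Cr²⁺).
E°(F₂/F⁻) = E°cell + E°(anode) = +3.271 + (−0.406) = +2.865 V.

+2.865 V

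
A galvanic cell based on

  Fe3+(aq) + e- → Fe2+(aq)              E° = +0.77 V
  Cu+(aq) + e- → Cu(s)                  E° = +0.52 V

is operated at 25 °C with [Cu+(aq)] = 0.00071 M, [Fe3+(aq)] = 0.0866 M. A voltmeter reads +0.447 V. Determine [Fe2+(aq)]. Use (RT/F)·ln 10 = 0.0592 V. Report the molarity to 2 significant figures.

With Fe³⁺/Fe²⁺ at the cathode and Cu⁺/Cu at the anode, E°cell = +0.77 − (+0.52) = +0.25 V (n = 1).
From the Nernst equation, log Q = n(E° − E)/0.0592 = 1·(+0.25 − (+0.447))/0.0592 = −3.328.
Balancing electrons gives Fe3+(aq) + Cu(s) → Fe2+(aq) + Cu+(aq); thus Q = ([Fe2+(aq)]·[Cu+(aq)]) / [Fe3+(aq)].
Solving for the unknown gives log [Fe2+(aq)] = −1.242, so [Fe2+(aq)] ≈ 0.057 M.

0.057 M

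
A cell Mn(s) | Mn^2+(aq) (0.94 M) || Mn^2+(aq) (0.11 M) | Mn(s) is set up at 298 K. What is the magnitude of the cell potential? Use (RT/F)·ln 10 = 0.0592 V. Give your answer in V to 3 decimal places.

For a concentration cell E°cell = 0, since both electrodes use the same couple.
The compartment with the higher Mn^2+(aq) concentration (0.94 M) acts as the cathode; ions are reduced there and produced at the dilute (0.11 M) anode.
With n = 2, Ecell = −(0.0592/2)·log([dilute]/[conc]) = −(0.0592/2)·log(0.11/0.94) = +0.028 V.

0.028 V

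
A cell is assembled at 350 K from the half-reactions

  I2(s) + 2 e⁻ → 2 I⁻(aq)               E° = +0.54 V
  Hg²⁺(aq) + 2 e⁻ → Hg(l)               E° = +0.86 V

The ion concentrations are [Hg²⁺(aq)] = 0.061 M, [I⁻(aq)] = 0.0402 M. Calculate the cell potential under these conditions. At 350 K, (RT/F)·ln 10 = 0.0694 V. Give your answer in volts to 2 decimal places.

+0.18 V

Since E°(Hg²⁺/Hg) > E°(I₂/I⁻), Hg²⁺/Hg serves as the cathode.
E°cell = E°cat − E°an = +0.86 − (+0.54) = +0.32 V; n = 2.
Balancing gives Hg²⁺(aq) + 2 I⁻(aq) → Hg(l) + I2(s); hence Q = 1 / ([Hg²⁺(aq)]·[I⁻(aq)]^2) = 1.01×10^4 (log Q = 4.006).
E = E° − (0.0694/n)·log Q = +0.32 − (0.0694/2)(4.006) = +0.18 V.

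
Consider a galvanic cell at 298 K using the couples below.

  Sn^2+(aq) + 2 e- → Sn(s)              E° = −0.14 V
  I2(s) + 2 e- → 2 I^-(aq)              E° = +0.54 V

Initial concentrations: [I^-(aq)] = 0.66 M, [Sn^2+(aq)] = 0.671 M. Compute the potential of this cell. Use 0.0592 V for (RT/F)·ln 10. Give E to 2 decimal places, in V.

+0.70 V

I₂/I⁻ is reduced (cathode, E° = +0.54 V) and Sn²⁺/Sn is oxidized (anode).
E°cell = +0.54 − (−0.14) = +0.68 V, with n = 2 electrons transferred.
Balancing gives I2(s) + Sn(s) → 2 I^-(aq) + Sn^2+(aq); hence Q = [I^-(aq)]^2·[Sn^2+(aq)] = 0.292 (log Q = −0.534).
Applying E = E° − (RT ln10/nF)·log Q gives +0.68 − (0.0592/2)(−0.534) = +0.70 V.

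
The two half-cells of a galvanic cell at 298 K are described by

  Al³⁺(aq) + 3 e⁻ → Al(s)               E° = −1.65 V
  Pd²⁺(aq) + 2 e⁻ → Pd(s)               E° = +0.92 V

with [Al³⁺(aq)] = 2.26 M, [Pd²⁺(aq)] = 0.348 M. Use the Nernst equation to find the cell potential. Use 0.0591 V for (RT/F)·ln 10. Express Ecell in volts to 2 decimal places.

+2.55 V

Pd²⁺/Pd is reduced (cathode, E° = +0.92 V) and Al³⁺/Al is oxidized (anode).
E°cell = E°cat − E°an = +0.92 − (−1.65) = +2.57 V; n = 6.
Balancing gives 3 Pd²⁺(aq) + 2 Al(s) → 3 Pd(s) + 2 Al³⁺(aq); hence Q = [Al³⁺(aq)]^2 / [Pd²⁺(aq)]^3 = 121 (log Q = 2.083).
By the Nernst equation, E = +2.57 − (0.0591/6)·(2.083) = +2.55 V.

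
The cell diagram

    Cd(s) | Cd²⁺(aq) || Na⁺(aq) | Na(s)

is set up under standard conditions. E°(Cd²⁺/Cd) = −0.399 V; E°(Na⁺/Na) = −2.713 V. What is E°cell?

By convention the left-hand electrode in cell notation is the anode (oxidation) and the right-hand electrode is the cathode (reduction).
E°cell = E°(right) − E°(left) = −2.713 − (−0.399) = −2.314 V.
The negative sign shows that, as written, the cell would require an external voltage to drive the reaction.

−2.314 V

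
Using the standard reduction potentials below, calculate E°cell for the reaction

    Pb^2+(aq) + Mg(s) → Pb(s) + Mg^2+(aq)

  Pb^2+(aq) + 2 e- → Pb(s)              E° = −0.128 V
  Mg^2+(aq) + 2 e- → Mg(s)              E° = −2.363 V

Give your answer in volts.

+2.235 V

Pb^2+(aq) gains electrons, so the Pb²⁺/Pb couple is the cathode; the Mg²⁺/Mg couple is the anode.
E°cell = E°(cathode) − E°(anode) = −0.128 − (−2.363) = +2.235 V.
The positive value indicates the reaction is spontaneous as written.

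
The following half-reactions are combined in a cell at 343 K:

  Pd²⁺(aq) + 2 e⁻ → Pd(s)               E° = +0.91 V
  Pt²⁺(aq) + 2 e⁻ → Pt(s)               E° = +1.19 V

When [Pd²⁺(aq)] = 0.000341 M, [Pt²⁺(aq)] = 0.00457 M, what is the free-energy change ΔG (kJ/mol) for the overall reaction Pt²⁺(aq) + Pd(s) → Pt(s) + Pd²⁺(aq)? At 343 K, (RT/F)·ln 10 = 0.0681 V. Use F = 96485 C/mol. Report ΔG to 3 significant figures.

−61.4 kJ/mol

With Pt²⁺/Pt reduced at the cathode, E°cell = +1.19 − (+0.91) = +0.28 V and n = 2.
The reaction quotient is [Pd²⁺(aq)] / [Pt²⁺(aq)] = 0.0746; by Nernst, E = +0.28 − (0.0681/2)(−1.127) = +0.3184 V.
ΔG = −nFE = −(2)(96485)(+0.3184) J/mol = −61.4 kJ/mol.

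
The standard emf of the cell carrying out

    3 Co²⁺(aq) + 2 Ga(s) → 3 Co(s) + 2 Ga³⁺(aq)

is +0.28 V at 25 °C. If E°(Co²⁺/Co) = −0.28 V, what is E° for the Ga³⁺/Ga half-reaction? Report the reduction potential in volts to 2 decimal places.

In the reaction as written the Co²⁺/Co couple is reduced (cathode) and Ga³⁺/Ga is oxidized (anode), so E°cell = E°(Co²⁺/Co) − E°(Ga³⁺/Ga).
E°(Ga³⁺/Ga) = E°(cathode) − E°cell = −0.28 − (+0.28) = −0.56 V.

−0.56 V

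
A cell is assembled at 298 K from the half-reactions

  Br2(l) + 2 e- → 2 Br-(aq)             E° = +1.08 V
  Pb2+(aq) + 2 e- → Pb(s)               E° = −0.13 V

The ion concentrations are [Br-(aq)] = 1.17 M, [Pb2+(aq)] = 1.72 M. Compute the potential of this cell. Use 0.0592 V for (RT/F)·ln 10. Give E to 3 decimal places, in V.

The Br₂/Br⁻ couple has the more positive E°, so it is the cathode; Pb²⁺/Pb is the anode.
The standard potential is +1.08 − (−0.13) = +1.21 V and the balanced reaction transfers n = 2 electrons.
Balancing gives Br2(l) + Pb(s) → 2 Br-(aq) + Pb2+(aq); hence Q = [Br-(aq)]^2·[Pb2+(aq)] = 2.35 (log Q = 0.372).
Applying E = E° − (RT ln10/nF)·log Q gives +1.21 − (0.0592/2)(0.372) = +1.199 V.

+1.199 V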